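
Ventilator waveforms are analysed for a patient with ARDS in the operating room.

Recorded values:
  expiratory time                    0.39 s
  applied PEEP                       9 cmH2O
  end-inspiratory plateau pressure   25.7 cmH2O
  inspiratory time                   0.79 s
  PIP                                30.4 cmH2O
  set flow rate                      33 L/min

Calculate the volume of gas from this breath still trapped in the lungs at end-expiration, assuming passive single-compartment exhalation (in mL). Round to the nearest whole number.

75

Flow: 33 L/min ÷ 60 = 0.55 L/s.
Vt = flow × Ti = 0.55 L/s × 0.79 s × 1000 mL/L = 434.5 mL.
R = (PIP − Pplat)/V̇ = (30.4 − 25.7) / 0.55 = 4.7/0.55 = 8.545 cmH2O·s/L.
C = Vt/(Pplat − PEEP) = 434.5 / (25.7 − 9) = 434.5/16.7 = 26.018 mL/cmH2O.
τ = R × C = 8.545 × 0.02602 L/cmH2O = 0.2223 s.
Fraction remaining = e^(−Te/τ) = e^(−0.39/0.2223) = 0.173.
Trapped volume = 434.5 × 0.173 = 75.169 mL.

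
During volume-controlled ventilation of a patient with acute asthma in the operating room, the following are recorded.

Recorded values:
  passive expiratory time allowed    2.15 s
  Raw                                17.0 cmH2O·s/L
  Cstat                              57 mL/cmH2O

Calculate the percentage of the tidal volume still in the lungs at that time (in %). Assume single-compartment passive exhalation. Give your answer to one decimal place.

10.9

τ = R × C = 17.0 × 57 mL/cmH2O = 17.0 × 0.057 L/cmH2O = 0.969 s.
Passive exhalation: V(t)/V₀ = e^(−t/τ) = e^(−2.15/0.969) = 0.1087.
Fraction remaining = 0.1087 → 10.87%.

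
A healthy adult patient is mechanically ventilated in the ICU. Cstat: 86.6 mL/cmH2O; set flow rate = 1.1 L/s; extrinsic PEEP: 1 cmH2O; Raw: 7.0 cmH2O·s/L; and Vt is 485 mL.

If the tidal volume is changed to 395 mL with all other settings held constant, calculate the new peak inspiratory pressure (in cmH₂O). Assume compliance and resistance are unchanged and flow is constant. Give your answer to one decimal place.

PIP = Vt/C + R·V̇ + PEEP (constant-flow equation of motion).
Only the elastic term changes: ΔPIP = ΔVt / C = (395 − 485) / 86.6 = -1.039 cmH2O.
Original PIP = 485/86.6 + 7.0×1.1 + 1 = 14.3 cmH2O; new PIP = 14.3 + (-1.039) = 13.261 cmH2O.

13.3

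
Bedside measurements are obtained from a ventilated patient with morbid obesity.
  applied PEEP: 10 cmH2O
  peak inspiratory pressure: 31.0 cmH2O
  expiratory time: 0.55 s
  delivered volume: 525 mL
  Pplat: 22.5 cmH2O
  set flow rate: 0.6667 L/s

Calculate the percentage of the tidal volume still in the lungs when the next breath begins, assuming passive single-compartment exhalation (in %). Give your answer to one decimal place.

R = (PIP − Pplat)/V̇ = (31.0 − 22.5) / 0.6667 = 8.5/0.6667 = 12.749 cmH2O·s/L.
C = Vt/(Pplat − PEEP) = 525.0 / (22.5 − 10) = 525.0/12.5 = 42.0 mL/cmH2O.
τ = R × C = 12.749 × 0.042 L/cmH2O = 0.5355 s.
Fraction remaining at end-expiration = e^(−Te/τ) = e^(−0.55/0.5355) = 0.3581 → 35.81%.

35.8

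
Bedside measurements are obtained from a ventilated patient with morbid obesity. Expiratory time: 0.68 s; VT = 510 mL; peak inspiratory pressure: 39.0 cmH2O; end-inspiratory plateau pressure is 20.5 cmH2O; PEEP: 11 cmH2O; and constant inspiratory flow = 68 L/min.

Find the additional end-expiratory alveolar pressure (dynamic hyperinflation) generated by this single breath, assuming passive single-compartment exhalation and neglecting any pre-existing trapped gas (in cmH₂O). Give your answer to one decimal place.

4.4

Flow: 68 L/min ÷ 60 = 1.1333 L/s.
R = (PIP − Pplat)/V̇ = (39.0 − 20.5) / 1.1333 = 18.5/1.1333 = 16.324 cmH2O·s/L.
C = Vt/(Pplat − PEEP) = 510.0 / (20.5 − 11) = 510.0/9.5 = 53.684 mL/cmH2O.
τ = R × C = 16.324 × 0.05368 L/cmH2O = 0.8763 s.
Fraction remaining = e^(−Te/τ) = e^(−0.68/0.8763) = 0.4602; trapped volume = 510.0 × 0.4602 = 234.7 mL.
Additional alveolar pressure from trapping ≈ V_trapped / C = 234.7 / 53.684 = 4.372 cmH2O.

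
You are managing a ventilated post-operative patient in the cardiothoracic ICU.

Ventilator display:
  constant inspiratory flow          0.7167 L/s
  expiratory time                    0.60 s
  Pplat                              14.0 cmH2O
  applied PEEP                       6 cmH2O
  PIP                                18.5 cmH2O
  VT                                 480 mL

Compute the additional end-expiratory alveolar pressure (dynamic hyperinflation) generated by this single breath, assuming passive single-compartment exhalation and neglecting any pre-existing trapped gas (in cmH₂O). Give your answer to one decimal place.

R = (PIP − Pplat)/V̇ = (18.5 − 14.0) / 0.7167 = 4.5/0.7167 = 6.279 cmH2O·s/L.
C = Vt/(Pplat − PEEP) = 480.0 / (14.0 − 6) = 480.0/8.0 = 60.0 mL/cmH2O.
τ = R × C = 6.279 × 0.06 L/cmH2O = 0.3767 s.
Fraction remaining = e^(−Te/τ) = e^(−0.60/0.3767) = 0.2034; trapped volume = 480.0 × 0.2034 = 97.632 mL.
Additional alveolar pressure from trapping ≈ V_trapped / C = 97.632 / 60.0 = 1.627 cmH2O.

1.6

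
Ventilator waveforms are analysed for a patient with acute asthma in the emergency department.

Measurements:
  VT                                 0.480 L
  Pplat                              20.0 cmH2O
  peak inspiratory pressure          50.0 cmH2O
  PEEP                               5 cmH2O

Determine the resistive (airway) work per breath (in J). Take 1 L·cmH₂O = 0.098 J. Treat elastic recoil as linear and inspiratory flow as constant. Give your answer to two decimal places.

1.41

With constant inspiratory flow the resistive pressure is constant at PIP − Pplat = 50.0 − 20.0 = 30.0 cmH2O, so resistive work = 30.0 × 0.480 = 14.4 L·cmH2O.
× 0.098 J/(L·cmH2O) → 1.411 J.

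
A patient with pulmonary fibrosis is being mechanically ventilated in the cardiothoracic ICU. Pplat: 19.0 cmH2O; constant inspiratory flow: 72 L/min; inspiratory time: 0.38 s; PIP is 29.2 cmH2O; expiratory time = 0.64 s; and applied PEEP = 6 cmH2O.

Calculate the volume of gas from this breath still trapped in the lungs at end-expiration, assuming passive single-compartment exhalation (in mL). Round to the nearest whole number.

53

Flow: 72 L/min ÷ 60 = 1.2 L/s.
Vt = flow × Ti = 1.2 L/s × 0.38 s × 1000 mL/L = 456.0 mL.
R = (PIP − Pplat)/V̇ = (29.2 − 19.0) / 1.2 = 10.2/1.2 = 8.5 cmH2O·s/L.
C = Vt/(Pplat − PEEP) = 456.0 / (19.0 − 6) = 456.0/13.0 = 35.077 mL/cmH2O.
τ = R × C = 8.5 × 0.03508 L/cmH2O = 0.2982 s.
Fraction remaining = e^(−Te/τ) = e^(−0.64/0.2982) = 0.1169.
Trapped volume = 456.0 × 0.1169 = 53.306 mL.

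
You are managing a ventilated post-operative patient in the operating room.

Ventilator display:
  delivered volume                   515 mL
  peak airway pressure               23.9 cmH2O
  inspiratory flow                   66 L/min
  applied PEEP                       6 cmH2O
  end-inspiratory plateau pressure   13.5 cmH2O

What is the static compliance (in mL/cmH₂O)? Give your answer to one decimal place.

68.7

Cstat = Vt / (Pplat − PEEP) = 515 / (13.5 − 6) = 515 / 7.5 = 68.667 mL/cmH2O.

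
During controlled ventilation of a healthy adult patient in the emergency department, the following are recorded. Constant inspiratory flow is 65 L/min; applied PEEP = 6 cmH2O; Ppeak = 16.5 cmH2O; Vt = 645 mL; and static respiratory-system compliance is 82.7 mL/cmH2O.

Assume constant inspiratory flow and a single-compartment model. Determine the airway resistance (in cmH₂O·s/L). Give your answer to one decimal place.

2.5

Flow: 65 L/min ÷ 60 = 1.0833 L/s.
Equation of motion (constant flow): PIP = Vt/C + R·V̇ + PEEP.
R·V̇ = PIP − Vt/C − PEEP = 16.5 − 645/82.7 − 6 = 16.5 − 7.799 − 6 = 2.701 cmH2O.
R = 2.701 / 1.0833 = 2.493 cmH2O·s/L.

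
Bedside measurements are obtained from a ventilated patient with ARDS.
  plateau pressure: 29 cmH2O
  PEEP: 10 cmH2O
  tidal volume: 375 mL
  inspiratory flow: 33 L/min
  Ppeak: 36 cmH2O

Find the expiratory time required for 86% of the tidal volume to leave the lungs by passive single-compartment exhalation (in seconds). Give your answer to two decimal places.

0.49

Flow: 33 L/min ÷ 60 = 0.55 L/s.
R = (PIP − Pplat)/V̇ = (36 − 29) / 0.55 = 7.0/0.55 = 12.727 cmH2O·s/L.
C = Vt/(Pplat − PEEP) = 375.0 / (29 − 10) = 375.0/19.0 = 19.737 mL/cmH2O.
τ = R × C = 12.727 × 0.01974 L/cmH2O = 0.2512 s.
t = −τ·ln(1 − 0.86) = −0.2512·ln(0.14) = 0.4939 s.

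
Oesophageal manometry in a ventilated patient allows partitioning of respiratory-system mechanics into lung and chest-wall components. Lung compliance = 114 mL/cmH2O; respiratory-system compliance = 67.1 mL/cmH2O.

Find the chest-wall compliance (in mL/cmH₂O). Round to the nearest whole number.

1/Ccw = 1/Crs − 1/CL.
1/Ccw = 1/67.1 − 1/114 = 0.006131.
Ccw = 163.11 mL/cmH2O.

163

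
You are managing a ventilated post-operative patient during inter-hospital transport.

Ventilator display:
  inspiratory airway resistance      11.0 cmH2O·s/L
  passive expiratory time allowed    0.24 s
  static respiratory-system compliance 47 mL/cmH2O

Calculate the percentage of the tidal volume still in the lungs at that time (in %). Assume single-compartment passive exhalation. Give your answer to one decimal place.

62.9

τ = R × C = 11.0 × 47 mL/cmH2O = 11.0 × 0.047 L/cmH2O = 0.517 s.
Passive exhalation: V(t)/V₀ = e^(−t/τ) = e^(−0.24/0.517) = 0.6286.
Fraction remaining = 0.6286 → 62.86%.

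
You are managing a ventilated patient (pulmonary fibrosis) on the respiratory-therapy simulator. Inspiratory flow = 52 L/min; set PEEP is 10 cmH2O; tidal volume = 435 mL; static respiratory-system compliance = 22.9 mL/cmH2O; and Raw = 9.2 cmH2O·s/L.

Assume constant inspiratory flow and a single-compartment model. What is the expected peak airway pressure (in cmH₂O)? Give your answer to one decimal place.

Flow: 52 L/min ÷ 60 = 0.8667 L/s.
Equation of motion (constant flow): PIP = Vt/C + R·V̇ + PEEP.
PIP = 435/22.9 + 9.2×0.8667 + 10 = 18.996 + 7.974 + 10 = 36.97 cmH2O.

37.0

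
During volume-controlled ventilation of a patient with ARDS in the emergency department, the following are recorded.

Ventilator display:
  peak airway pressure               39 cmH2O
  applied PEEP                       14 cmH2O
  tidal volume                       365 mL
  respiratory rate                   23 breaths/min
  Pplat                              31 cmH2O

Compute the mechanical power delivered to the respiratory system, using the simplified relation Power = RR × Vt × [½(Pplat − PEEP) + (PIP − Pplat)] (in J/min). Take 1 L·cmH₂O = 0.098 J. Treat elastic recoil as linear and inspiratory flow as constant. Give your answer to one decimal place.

13.6

Per-breath work = Vt × [½(Pplat−PEEP) + (PIP−Pplat)] = 0.365 × [0.5×17.0 + 8.0] = 0.365 × 16.5 = 6.023 L·cmH2O.
Power = 23 × 6.023 = 138.53 L·cmH2O/min.
× 0.098 J/(L·cmH2O) → 13.576 J/min.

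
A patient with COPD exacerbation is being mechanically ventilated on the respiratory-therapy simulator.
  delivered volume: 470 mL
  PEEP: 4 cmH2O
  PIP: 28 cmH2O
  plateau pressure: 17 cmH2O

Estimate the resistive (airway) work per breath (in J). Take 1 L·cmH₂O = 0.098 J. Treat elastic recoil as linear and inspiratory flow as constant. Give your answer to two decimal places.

0.51

With constant inspiratory flow the resistive pressure is constant at PIP − Pplat = 28 − 17 = 11.0 cmH2O, so resistive work = 11.0 × 0.470 = 5.17 L·cmH2O.
× 0.098 J/(L·cmH2O) → 0.5067 J.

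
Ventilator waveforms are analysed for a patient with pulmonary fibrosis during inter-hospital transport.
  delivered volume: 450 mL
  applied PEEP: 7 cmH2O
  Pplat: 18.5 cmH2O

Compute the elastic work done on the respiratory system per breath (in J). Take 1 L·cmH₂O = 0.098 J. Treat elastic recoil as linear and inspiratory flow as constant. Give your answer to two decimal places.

0.25

Elastic work ≈ ½ × (Pplat − PEEP) × Vt = 0.5 × (18.5 − 7) × 0.450 L = 0.5 × 11.5 × 0.450 = 2.588 L·cmH2O.
× 0.098 J/(L·cmH2O) → 0.2536 J.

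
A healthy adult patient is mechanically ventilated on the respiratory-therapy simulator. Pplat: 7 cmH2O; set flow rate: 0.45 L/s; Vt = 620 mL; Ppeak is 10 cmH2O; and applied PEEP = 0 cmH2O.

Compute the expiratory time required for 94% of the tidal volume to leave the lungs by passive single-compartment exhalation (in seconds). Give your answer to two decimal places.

1.66

R = (PIP − Pplat)/V̇ = (10 − 7) / 0.45 = 3.0/0.45 = 6.667 cmH2O·s/L.
C = Vt/(Pplat − PEEP) = 620.0 / (7 − 0) = 620.0/7.0 = 88.571 mL/cmH2O.
τ = R × C = 6.667 × 0.08857 L/cmH2O = 0.5905 s.
t = −τ·ln(1 − 0.94) = −0.5905·ln(0.06) = 1.661 s.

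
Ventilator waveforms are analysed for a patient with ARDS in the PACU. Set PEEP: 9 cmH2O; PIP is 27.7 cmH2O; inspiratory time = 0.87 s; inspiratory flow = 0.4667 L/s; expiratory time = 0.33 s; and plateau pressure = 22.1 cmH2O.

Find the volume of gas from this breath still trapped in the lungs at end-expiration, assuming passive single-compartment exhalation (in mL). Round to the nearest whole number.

Vt = flow × Ti = 0.4667 L/s × 0.87 s × 1000 mL/L = 406.03 mL.
R = (PIP − Pplat)/V̇ = (27.7 − 22.1) / 0.4667 = 5.6/0.4667 = 11.999 cmH2O·s/L.
C = Vt/(Pplat − PEEP) = 406.03 / (22.1 − 9) = 406.03/13.1 = 30.995 mL/cmH2O.
τ = R × C = 11.999 × 0.031 L/cmH2O = 0.372 s.
Fraction remaining = e^(−Te/τ) = e^(−0.33/0.372) = 0.4118.
Trapped volume = 406.03 × 0.4118 = 167.2 mL.

167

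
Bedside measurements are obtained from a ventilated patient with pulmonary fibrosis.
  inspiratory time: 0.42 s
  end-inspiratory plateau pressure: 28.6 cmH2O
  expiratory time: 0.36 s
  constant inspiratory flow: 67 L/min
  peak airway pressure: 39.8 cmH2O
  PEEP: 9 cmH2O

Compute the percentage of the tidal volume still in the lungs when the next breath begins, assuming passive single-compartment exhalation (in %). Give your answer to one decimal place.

22.3

Flow: 67 L/min ÷ 60 = 1.1167 L/s.
Vt = flow × Ti = 1.1167 L/s × 0.42 s × 1000 mL/L = 469.01 mL.
R = (PIP − Pplat)/V̇ = (39.8 − 28.6) / 1.1167 = 11.2/1.1167 = 10.03 cmH2O·s/L.
C = Vt/(Pplat − PEEP) = 469.01 / (28.6 − 9) = 469.01/19.6 = 23.929 mL/cmH2O.
τ = R × C = 10.03 × 0.02393 L/cmH2O = 0.24 s.
Fraction remaining at end-expiration = e^(−Te/τ) = e^(−0.36/0.24) = 0.2231 → 22.31%.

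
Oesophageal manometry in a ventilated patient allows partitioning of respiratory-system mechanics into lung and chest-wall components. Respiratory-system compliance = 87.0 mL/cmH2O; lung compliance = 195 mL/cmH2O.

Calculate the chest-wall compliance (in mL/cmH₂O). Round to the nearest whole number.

1/Ccw = 1/Crs − 1/CL.
1/Ccw = 1/87.0 − 1/195 = 0.006366.
Ccw = 157.08 mL/cmH2O.

157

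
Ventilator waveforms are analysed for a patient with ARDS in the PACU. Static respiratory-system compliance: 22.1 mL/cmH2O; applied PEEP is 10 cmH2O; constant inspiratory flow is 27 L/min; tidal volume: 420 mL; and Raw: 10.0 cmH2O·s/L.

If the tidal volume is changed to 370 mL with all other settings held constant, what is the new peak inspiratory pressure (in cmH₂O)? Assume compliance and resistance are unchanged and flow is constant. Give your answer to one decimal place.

Flow: 27 L/min ÷ 60 = 0.45 L/s.
PIP = Vt/C + R·V̇ + PEEP (constant-flow equation of motion).
Only the elastic term changes: ΔPIP = ΔVt / C = (370 − 420) / 22.1 = -2.262 cmH2O.
Original PIP = 420/22.1 + 10.0×0.45 + 10 = 33.505 cmH2O; new PIP = 33.505 + (-2.262) = 31.243 cmH2O.

31.2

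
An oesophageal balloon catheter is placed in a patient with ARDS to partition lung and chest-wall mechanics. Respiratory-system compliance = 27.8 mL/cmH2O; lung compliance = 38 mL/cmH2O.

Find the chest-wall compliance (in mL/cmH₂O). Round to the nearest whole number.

104

1/Ccw = 1/Crs − 1/CL.
1/Ccw = 1/27.8 − 1/38 = 0.009655.
Ccw = 103.57 mL/cmH2O.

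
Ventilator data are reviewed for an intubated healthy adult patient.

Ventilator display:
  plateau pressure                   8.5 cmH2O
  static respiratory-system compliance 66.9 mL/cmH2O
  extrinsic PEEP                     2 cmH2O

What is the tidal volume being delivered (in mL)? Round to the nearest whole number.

435

Vt = Cstat × (Pplat − PEEP) = 66.9 × (8.5 − 2) = 66.9 × 6.5 = 434.85 mL.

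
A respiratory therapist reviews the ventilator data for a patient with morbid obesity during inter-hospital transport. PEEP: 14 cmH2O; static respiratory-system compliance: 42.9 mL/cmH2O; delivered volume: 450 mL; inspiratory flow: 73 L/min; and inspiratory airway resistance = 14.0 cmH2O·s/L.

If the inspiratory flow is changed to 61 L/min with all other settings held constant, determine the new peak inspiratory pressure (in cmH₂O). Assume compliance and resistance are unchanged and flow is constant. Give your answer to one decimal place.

38.7

Flow: 73 L/min ÷ 60 = 1.2167 L/s.
New flow: 61 L/min ÷ 60 = 1.0167 L/s.
PIP = Vt/C + R·V̇ + PEEP (constant-flow equation of motion).
Only the resistive term changes: ΔPIP = R × ΔV̇ = 14.0 × (1.0167 − 1.2167) = 14.0 × -0.2 = -2.8 cmH2O.
Original PIP = 450/42.9 + 14.0×1.2167 + 14 = 41.523 cmH2O; new PIP = 41.523 + (-2.8) = 38.723 cmH2O.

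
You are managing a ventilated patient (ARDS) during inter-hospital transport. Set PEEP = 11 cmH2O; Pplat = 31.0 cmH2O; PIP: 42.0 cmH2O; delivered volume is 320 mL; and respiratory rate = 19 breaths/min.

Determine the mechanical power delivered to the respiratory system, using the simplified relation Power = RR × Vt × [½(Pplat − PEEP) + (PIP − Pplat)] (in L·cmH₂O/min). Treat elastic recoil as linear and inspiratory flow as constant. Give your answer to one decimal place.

127.7

Per-breath work = Vt × [½(Pplat−PEEP) + (PIP−Pplat)] = 0.320 × [0.5×20.0 + 11.0] = 0.320 × 21.0 = 6.72 L·cmH2O.
Power = 19 × 6.72 = 127.68 L·cmH2O/min.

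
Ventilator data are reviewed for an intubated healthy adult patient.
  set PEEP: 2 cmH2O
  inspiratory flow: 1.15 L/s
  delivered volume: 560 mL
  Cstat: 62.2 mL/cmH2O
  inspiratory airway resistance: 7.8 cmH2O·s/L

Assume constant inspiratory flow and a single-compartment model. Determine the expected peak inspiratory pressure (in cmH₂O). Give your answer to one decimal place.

Equation of motion (constant flow): PIP = Vt/C + R·V̇ + PEEP.
PIP = 560/62.2 + 7.8×1.15 + 2 = 9.003 + 8.97 + 2 = 19.973 cmH2O.

20.0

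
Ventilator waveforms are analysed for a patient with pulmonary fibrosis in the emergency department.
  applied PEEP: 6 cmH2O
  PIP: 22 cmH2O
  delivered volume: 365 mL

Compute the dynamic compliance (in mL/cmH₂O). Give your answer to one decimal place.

Dynamic compliance = Vt / (PIP − PEEP) = 365 / (22 − 6) = 365 / 16.0 = 22.813 mL/cmH2O.

22.8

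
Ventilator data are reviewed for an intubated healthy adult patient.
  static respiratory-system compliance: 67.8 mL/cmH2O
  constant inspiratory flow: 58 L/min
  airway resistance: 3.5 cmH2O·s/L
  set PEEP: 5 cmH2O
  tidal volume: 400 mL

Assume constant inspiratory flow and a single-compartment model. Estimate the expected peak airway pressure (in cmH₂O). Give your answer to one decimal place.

14.3

Flow: 58 L/min ÷ 60 = 0.9667 L/s.
Equation of motion (constant flow): PIP = Vt/C + R·V̇ + PEEP.
PIP = 400/67.8 + 3.5×0.9667 + 5 = 5.9 + 3.383 + 5 = 14.283 cmH2O.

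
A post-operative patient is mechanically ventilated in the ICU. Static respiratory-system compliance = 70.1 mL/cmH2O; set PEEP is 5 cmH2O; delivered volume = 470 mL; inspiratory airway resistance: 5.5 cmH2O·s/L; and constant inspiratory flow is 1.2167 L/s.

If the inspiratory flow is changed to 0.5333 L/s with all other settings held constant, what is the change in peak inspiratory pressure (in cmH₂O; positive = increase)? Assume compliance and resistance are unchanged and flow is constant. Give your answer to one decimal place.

-3.8

PIP = Vt/C + R·V̇ + PEEP (constant-flow equation of motion).
Only the resistive term changes: ΔPIP = R × ΔV̇ = 5.5 × (0.5333 − 1.2167) = 5.5 × -0.6834 = -3.759 cmH2O.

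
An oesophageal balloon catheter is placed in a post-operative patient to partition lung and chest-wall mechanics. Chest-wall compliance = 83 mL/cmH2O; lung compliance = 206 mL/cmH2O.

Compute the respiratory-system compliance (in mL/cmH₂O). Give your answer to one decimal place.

59.2

Lung and chest wall are elastances in series: 1/Crs = 1/CL + 1/Ccw.
1/Crs = 1/206 + 1/83 = 0.0169.
Crs = 59.172 mL/cmH2O.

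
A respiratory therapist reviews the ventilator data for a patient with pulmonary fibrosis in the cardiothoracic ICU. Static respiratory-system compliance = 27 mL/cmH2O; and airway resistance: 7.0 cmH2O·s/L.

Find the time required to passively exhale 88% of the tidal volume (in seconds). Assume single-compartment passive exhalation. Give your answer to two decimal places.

0.40

τ = R × C = 7.0 × 27 mL/cmH2O = 7.0 × 0.027 L/cmH2O = 0.189 s.
Exhaled fraction f = 1 − e^(−t/τ) → t = −τ·ln(1 − f) = −0.189·ln(0.12) = 0.4007 s.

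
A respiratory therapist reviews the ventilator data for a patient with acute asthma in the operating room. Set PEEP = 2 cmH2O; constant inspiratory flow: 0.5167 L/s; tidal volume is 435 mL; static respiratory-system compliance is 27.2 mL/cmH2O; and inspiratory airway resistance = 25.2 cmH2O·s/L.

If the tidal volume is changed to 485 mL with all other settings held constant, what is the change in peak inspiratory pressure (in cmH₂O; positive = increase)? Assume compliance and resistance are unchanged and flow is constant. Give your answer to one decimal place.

PIP = Vt/C + R·V̇ + PEEP (constant-flow equation of motion).
Only the elastic term changes: ΔPIP = ΔVt / C = (485 − 435) / 27.2 = 1.838 cmH2O.

1.8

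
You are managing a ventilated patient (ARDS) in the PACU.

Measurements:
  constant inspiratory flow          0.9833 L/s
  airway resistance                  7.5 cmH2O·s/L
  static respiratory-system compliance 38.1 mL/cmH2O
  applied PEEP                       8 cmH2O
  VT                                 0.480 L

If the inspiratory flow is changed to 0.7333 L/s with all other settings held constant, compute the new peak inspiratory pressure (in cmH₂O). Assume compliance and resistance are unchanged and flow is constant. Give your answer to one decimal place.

PIP = Vt/C + R·V̇ + PEEP (constant-flow equation of motion).
Only the resistive term changes: ΔPIP = R × ΔV̇ = 7.5 × (0.7333 − 0.9833) = 7.5 × -0.25 = -1.875 cmH2O.
Original PIP = 480/38.1 + 7.5×0.9833 + 8 = 27.973 cmH2O; new PIP = 27.973 + (-1.875) = 26.098 cmH2O.

26.1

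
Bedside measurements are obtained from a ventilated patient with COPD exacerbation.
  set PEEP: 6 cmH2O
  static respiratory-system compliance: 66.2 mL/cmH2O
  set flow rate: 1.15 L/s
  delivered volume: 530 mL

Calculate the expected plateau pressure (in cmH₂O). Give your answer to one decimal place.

14.0

Pplat = PEEP + Vt / Cstat = 6 + 530 / 66.2 = 6 + 8.006 = 14.006 cmH2O.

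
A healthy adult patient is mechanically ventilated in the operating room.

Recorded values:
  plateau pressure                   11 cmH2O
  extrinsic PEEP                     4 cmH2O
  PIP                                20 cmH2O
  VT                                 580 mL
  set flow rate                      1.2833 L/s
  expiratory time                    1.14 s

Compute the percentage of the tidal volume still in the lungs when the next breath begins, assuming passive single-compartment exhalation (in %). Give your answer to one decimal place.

14.1

R = (PIP − Pplat)/V̇ = (20 − 11) / 1.2833 = 9.0/1.2833 = 7.013 cmH2O·s/L.
C = Vt/(Pplat − PEEP) = 580.0 / (11 − 4) = 580.0/7.0 = 82.857 mL/cmH2O.
τ = R × C = 7.013 × 0.08286 L/cmH2O = 0.5811 s.
Fraction remaining at end-expiration = e^(−Te/τ) = e^(−1.14/0.5811) = 0.1406 → 14.06%.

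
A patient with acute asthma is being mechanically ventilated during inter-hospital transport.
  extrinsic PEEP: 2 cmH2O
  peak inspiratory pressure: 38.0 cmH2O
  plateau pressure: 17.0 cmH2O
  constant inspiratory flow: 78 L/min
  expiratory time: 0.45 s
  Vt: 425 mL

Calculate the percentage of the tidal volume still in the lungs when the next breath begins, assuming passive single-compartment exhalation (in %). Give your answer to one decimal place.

Flow: 78 L/min ÷ 60 = 1.3 L/s.
R = (PIP − Pplat)/V̇ = (38.0 − 17.0) / 1.3 = 21.0/1.3 = 16.154 cmH2O·s/L.
C = Vt/(Pplat − PEEP) = 425.0 / (17.0 − 2) = 425.0/15.0 = 28.333 mL/cmH2O.
τ = R × C = 16.154 × 0.02833 L/cmH2O = 0.4576 s.
Fraction remaining at end-expiration = e^(−Te/τ) = e^(−0.45/0.4576) = 0.374 → 37.4%.

37.4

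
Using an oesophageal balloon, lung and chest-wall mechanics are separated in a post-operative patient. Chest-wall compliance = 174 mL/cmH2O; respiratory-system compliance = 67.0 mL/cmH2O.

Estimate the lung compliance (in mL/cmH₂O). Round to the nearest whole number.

1/CL = 1/Crs − 1/Ccw.
1/CL = 1/67.0 − 1/174 = 0.009178.
CL = 108.96 mL/cmH2O.

109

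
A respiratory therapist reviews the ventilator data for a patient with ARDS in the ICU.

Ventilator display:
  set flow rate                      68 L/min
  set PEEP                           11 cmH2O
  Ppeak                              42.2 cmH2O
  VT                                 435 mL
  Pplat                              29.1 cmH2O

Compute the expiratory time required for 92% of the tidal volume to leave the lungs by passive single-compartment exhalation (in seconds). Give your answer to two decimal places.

0.70

Flow: 68 L/min ÷ 60 = 1.1333 L/s.
R = (PIP − Pplat)/V̇ = (42.2 − 29.1) / 1.1333 = 13.1/1.1333 = 11.559 cmH2O·s/L.
C = Vt/(Pplat − PEEP) = 435.0 / (29.1 − 11) = 435.0/18.1 = 24.033 mL/cmH2O.
τ = R × C = 11.559 × 0.02403 L/cmH2O = 0.2778 s.
t = −τ·ln(1 − 0.92) = −0.2778·ln(0.08) = 0.7016 s.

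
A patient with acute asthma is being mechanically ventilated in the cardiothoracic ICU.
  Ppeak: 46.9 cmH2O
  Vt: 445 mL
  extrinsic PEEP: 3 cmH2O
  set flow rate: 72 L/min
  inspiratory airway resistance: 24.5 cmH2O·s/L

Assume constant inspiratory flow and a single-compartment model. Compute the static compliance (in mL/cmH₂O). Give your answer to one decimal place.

30.7

Flow: 72 L/min ÷ 60 = 1.2 L/s.
Equation of motion (constant flow): PIP = Vt/C + R·V̇ + PEEP.
Vt/C = PIP − R·V̇ − PEEP = 46.9 − 24.5×1.2 − 3 = 46.9 − 29.4 − 3 = 14.5 cmH2O.
C = Vt / 14.5 = 445 / 14.5 = 30.69 mL/cmH2O.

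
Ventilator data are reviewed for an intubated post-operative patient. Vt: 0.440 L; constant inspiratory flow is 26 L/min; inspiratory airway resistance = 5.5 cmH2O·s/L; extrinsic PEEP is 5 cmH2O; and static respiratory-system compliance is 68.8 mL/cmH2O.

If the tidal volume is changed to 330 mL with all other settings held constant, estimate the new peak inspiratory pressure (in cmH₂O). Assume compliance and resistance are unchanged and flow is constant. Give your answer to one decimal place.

12.2

Flow: 26 L/min ÷ 60 = 0.4333 L/s.
PIP = Vt/C + R·V̇ + PEEP (constant-flow equation of motion).
Only the elastic term changes: ΔPIP = ΔVt / C = (330 − 440) / 68.8 = -1.599 cmH2O.
Original PIP = 440/68.8 + 5.5×0.4333 + 5 = 13.778 cmH2O; new PIP = 13.778 + (-1.599) = 12.179 cmH2O.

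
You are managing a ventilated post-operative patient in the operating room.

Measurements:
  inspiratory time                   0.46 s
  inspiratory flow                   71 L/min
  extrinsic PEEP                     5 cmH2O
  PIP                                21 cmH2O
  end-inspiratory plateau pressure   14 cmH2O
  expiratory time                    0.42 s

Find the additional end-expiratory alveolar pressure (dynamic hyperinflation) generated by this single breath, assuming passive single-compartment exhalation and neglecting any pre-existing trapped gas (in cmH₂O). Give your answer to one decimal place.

Flow: 71 L/min ÷ 60 = 1.1833 L/s.
Vt = flow × Ti = 1.1833 L/s × 0.46 s × 1000 mL/L = 544.32 mL.
R = (PIP − Pplat)/V̇ = (21 − 14) / 1.1833 = 7.0/1.1833 = 5.916 cmH2O·s/L.
C = Vt/(Pplat − PEEP) = 544.32 / (14 − 5) = 544.32/9.0 = 60.48 mL/cmH2O.
τ = R × C = 5.916 × 0.06048 L/cmH2O = 0.3578 s.
Fraction remaining = e^(−Te/τ) = e^(−0.42/0.3578) = 0.3092; trapped volume = 544.32 × 0.3092 = 168.3 mL.
Additional alveolar pressure from trapping ≈ V_trapped / C = 168.3 / 60.48 = 2.783 cmH2O.

2.8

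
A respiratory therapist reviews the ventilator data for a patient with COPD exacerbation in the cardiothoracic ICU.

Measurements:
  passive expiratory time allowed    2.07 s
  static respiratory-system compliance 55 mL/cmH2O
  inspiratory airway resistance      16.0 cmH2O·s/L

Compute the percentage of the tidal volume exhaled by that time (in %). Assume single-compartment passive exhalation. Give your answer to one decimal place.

90.5

τ = R × C = 16.0 × 55 mL/cmH2O = 16.0 × 0.055 L/cmH2O = 0.88 s.
Passive exhalation: V(t)/V₀ = e^(−t/τ) = e^(−2.07/0.88) = 0.09515.
Fraction exhaled = 1 − 0.09515 = 0.9049 → 90.49%.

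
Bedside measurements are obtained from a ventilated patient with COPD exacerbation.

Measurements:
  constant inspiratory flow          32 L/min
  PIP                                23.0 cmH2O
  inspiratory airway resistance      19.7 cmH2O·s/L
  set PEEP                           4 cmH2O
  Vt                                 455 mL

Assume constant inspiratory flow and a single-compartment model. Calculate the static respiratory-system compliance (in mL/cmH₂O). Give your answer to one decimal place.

Flow: 32 L/min ÷ 60 = 0.5333 L/s.
Equation of motion (constant flow): PIP = Vt/C + R·V̇ + PEEP.
Vt/C = PIP − R·V̇ − PEEP = 23.0 − 19.7×0.5333 − 4 = 23.0 − 10.506 − 4 = 8.494 cmH2O.
C = Vt / 8.494 = 455 / 8.494 = 53.567 mL/cmH2O.

53.6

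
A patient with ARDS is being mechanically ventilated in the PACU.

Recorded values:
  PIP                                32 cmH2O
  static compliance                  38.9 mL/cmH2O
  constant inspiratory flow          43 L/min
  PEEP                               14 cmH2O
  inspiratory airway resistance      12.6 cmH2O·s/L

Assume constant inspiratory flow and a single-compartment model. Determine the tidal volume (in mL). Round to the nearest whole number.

Flow: 43 L/min ÷ 60 = 0.7167 L/s.
Equation of motion (constant flow): PIP = Vt/C + R·V̇ + PEEP.
Vt/C = PIP − R·V̇ − PEEP = 32 − 9.03 − 14 = 8.97 cmH2O.
Vt = C × 8.97 = 38.9 × 8.97 = 348.93 mL.

349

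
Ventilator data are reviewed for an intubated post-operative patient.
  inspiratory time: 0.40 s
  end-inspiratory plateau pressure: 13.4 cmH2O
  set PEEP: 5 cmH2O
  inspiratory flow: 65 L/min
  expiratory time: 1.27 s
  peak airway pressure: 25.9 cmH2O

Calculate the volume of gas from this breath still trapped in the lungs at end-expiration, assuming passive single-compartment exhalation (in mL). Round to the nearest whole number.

Flow: 65 L/min ÷ 60 = 1.0833 L/s.
Vt = flow × Ti = 1.0833 L/s × 0.40 s × 1000 mL/L = 433.32 mL.
R = (PIP − Pplat)/V̇ = (25.9 − 13.4) / 1.0833 = 12.5/1.0833 = 11.539 cmH2O·s/L.
C = Vt/(Pplat − PEEP) = 433.32 / (13.4 − 5) = 433.32/8.4 = 51.586 mL/cmH2O.
τ = R × C = 11.539 × 0.05159 L/cmH2O = 0.5953 s.
Fraction remaining = e^(−Te/τ) = e^(−1.27/0.5953) = 0.1184.
Trapped volume = 433.32 × 0.1184 = 51.305 mL.

51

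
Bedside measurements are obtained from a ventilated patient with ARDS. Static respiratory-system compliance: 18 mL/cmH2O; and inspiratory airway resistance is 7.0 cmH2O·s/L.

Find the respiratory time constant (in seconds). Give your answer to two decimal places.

τ = R × C = 7.0 × 18 mL/cmH2O = 7.0 × 0.018 L/cmH2O = 0.126 s.

0.13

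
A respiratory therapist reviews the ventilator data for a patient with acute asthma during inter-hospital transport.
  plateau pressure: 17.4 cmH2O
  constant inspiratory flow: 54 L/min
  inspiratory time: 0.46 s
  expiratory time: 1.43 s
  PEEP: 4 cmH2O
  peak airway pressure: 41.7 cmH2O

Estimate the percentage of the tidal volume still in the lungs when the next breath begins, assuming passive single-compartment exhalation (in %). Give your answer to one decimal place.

18.0

Flow: 54 L/min ÷ 60 = 0.9 L/s.
Vt = flow × Ti = 0.9 L/s × 0.46 s × 1000 mL/L = 414.0 mL.
R = (PIP − Pplat)/V̇ = (41.7 − 17.4) / 0.9 = 24.3/0.9 = 27.0 cmH2O·s/L.
C = Vt/(Pplat − PEEP) = 414.0 / (17.4 − 4) = 414.0/13.4 = 30.896 mL/cmH2O.
τ = R × C = 27.0 × 0.0309 L/cmH2O = 0.8343 s.
Fraction remaining at end-expiration = e^(−Te/τ) = e^(−1.43/0.8343) = 0.1801 → 18.01%.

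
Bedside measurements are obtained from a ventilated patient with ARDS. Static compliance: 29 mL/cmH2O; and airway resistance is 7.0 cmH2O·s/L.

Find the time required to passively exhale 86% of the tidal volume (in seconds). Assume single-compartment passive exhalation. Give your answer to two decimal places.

0.40

τ = R × C = 7.0 × 29 mL/cmH2O = 7.0 × 0.029 L/cmH2O = 0.203 s.
Exhaled fraction f = 1 − e^(−t/τ) → t = −τ·ln(1 − f) = −0.203·ln(0.14) = 0.3991 s.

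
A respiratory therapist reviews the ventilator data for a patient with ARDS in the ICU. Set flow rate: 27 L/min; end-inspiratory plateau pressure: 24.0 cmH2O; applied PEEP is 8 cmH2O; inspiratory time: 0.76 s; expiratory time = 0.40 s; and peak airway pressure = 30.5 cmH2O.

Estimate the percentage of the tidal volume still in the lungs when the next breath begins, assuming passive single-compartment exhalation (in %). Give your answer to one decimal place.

Flow: 27 L/min ÷ 60 = 0.45 L/s.
Vt = flow × Ti = 0.45 L/s × 0.76 s × 1000 mL/L = 342.0 mL.
R = (PIP − Pplat)/V̇ = (30.5 − 24.0) / 0.45 = 6.5/0.45 = 14.444 cmH2O·s/L.
C = Vt/(Pplat − PEEP) = 342.0 / (24.0 − 8) = 342.0/16.0 = 21.375 mL/cmH2O.
τ = R × C = 14.444 × 0.02138 L/cmH2O = 0.3088 s.
Fraction remaining at end-expiration = e^(−Te/τ) = e^(−0.40/0.3088) = 0.2738 → 27.38%.

27.4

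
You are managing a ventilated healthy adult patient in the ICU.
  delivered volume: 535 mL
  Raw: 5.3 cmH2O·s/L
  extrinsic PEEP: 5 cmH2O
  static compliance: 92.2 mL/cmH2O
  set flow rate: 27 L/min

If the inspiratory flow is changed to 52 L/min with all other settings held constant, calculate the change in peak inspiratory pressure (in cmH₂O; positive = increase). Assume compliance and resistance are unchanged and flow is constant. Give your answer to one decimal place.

Flow: 27 L/min ÷ 60 = 0.45 L/s.
New flow: 52 L/min ÷ 60 = 0.8667 L/s.
PIP = Vt/C + R·V̇ + PEEP (constant-flow equation of motion).
Only the resistive term changes: ΔPIP = R × ΔV̇ = 5.3 × (0.8667 − 0.45) = 5.3 × 0.4167 = 2.209 cmH2O.

2.2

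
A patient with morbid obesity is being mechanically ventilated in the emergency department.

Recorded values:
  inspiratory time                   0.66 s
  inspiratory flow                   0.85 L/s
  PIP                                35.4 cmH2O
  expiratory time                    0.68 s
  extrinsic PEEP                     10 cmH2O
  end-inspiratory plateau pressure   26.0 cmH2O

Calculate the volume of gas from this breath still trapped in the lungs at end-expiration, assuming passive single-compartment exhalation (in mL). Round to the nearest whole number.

Vt = flow × Ti = 0.85 L/s × 0.66 s × 1000 mL/L = 561.0 mL.
R = (PIP − Pplat)/V̇ = (35.4 − 26.0) / 0.85 = 9.4/0.85 = 11.059 cmH2O·s/L.
C = Vt/(Pplat − PEEP) = 561.0 / (26.0 − 10) = 561.0/16.0 = 35.063 mL/cmH2O.
τ = R × C = 11.059 × 0.03506 L/cmH2O = 0.3877 s.
Fraction remaining = e^(−Te/τ) = e^(−0.68/0.3877) = 0.1731.
Trapped volume = 561.0 × 0.1731 = 97.109 mL.

97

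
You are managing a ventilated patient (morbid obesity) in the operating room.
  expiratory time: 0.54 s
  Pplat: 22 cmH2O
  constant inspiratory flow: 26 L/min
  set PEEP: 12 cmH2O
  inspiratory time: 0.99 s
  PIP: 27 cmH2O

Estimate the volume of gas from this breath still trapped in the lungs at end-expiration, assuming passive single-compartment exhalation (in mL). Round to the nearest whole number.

144

Flow: 26 L/min ÷ 60 = 0.4333 L/s.
Vt = flow × Ti = 0.4333 L/s × 0.99 s × 1000 mL/L = 428.97 mL.
R = (PIP − Pplat)/V̇ = (27 − 22) / 0.4333 = 5.0/0.4333 = 11.539 cmH2O·s/L.
C = Vt/(Pplat − PEEP) = 428.97 / (22 − 12) = 428.97/10.0 = 42.897 mL/cmH2O.
τ = R × C = 11.539 × 0.0429 L/cmH2O = 0.495 s.
Fraction remaining = e^(−Te/τ) = e^(−0.54/0.495) = 0.3359.
Trapped volume = 428.97 × 0.3359 = 144.09 mL.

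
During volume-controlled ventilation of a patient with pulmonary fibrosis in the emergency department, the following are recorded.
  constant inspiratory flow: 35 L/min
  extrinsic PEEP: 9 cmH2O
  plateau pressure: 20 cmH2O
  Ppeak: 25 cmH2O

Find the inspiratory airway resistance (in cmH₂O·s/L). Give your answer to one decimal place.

Flow: 35 L/min ÷ 60 = 0.5833 L/s.
Raw = (PIP − Pplat) / flow = (25 − 20) / 0.5833 = 5.0 / 0.5833 = 8.572 cmH2O·s/L.

8.6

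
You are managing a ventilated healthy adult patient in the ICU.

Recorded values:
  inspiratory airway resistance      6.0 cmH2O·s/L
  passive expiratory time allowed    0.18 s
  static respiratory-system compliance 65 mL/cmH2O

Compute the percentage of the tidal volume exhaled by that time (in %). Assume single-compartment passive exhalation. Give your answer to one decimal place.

τ = R × C = 6.0 × 65 mL/cmH2O = 6.0 × 0.065 L/cmH2O = 0.39 s.
Passive exhalation: V(t)/V₀ = e^(−t/τ) = e^(−0.18/0.39) = 0.6303.
Fraction exhaled = 1 − 0.6303 = 0.3697 → 36.97%.

37.0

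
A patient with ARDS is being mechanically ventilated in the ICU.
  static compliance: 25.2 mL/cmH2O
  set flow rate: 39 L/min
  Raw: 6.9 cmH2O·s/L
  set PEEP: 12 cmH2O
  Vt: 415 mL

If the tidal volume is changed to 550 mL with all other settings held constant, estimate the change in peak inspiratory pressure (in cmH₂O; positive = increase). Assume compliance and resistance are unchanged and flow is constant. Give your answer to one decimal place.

5.4

PIP = Vt/C + R·V̇ + PEEP (constant-flow equation of motion).
Only the elastic term changes: ΔPIP = ΔVt / C = (550 − 415) / 25.2 = 5.357 cmH2O.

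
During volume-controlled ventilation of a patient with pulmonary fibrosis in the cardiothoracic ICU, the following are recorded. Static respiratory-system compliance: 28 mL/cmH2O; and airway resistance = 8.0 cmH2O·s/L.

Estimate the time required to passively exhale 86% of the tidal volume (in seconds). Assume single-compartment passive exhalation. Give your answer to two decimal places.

τ = R × C = 8.0 × 28 mL/cmH2O = 8.0 × 0.028 L/cmH2O = 0.224 s.
Exhaled fraction f = 1 − e^(−t/τ) → t = −τ·ln(1 − f) = −0.224·ln(0.14) = 0.4404 s.

0.44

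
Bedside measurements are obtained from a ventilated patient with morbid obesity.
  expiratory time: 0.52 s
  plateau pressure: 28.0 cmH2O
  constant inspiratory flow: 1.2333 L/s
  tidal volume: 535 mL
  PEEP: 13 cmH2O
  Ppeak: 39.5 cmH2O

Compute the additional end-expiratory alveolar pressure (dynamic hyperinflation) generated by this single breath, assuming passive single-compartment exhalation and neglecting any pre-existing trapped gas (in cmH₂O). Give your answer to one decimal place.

R = (PIP − Pplat)/V̇ = (39.5 − 28.0) / 1.2333 = 11.5/1.2333 = 9.325 cmH2O·s/L.
C = Vt/(Pplat − PEEP) = 535.0 / (28.0 − 13) = 535.0/15.0 = 35.667 mL/cmH2O.
τ = R × C = 9.325 × 0.03567 L/cmH2O = 0.3326 s.
Fraction remaining = e^(−Te/τ) = e^(−0.52/0.3326) = 0.2094; trapped volume = 535.0 × 0.2094 = 112.03 mL.
Additional alveolar pressure from trapping ≈ V_trapped / C = 112.03 / 35.667 = 3.141 cmH2O.

3.1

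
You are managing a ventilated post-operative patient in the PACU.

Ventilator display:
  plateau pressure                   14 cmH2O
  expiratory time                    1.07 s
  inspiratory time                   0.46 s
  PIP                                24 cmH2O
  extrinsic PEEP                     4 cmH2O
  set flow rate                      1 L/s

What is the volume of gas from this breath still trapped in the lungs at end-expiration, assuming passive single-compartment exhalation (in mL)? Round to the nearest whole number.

45

Vt = flow × Ti = 1 L/s × 0.46 s × 1000 mL/L = 460.0 mL.
R = (PIP − Pplat)/V̇ = (24 − 14) / 1 = 10.0/1 = 10.0 cmH2O·s/L.
C = Vt/(Pplat − PEEP) = 460.0 / (14 − 4) = 460.0/10.0 = 46.0 mL/cmH2O.
τ = R × C = 10.0 × 0.046 L/cmH2O = 0.46 s.
Fraction remaining = e^(−Te/τ) = e^(−1.07/0.46) = 0.09768.
Trapped volume = 460.0 × 0.09768 = 44.933 mL.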